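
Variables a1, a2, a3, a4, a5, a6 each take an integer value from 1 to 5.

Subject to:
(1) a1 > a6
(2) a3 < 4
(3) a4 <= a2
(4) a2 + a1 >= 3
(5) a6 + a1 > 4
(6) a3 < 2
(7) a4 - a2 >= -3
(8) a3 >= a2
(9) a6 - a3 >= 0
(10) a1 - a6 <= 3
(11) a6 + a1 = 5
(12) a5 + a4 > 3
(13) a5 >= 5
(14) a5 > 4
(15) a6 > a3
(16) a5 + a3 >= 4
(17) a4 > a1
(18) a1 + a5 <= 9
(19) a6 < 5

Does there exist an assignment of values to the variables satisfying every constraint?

Unsatisfiable

Constraints 1, 3, 8, 15, and 17 give a6 < a1, a1 < a4, a4 ≤ a2, a2 ≤ a3, a3 < a6. Chaining: a6 < a1 < a4 ≤ a2 ≤ a3 < a6, which forces a6 < a6 — impossible.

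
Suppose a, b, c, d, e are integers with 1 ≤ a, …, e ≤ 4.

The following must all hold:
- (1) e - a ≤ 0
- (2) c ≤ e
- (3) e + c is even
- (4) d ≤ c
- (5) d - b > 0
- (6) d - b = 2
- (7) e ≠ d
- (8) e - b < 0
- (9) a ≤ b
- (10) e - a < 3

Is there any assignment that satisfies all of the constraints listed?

Constraints 1, 2, 4, 5, and 9 give d ≤ c, c ≤ e, e ≤ a, a ≤ b, b < d. Chaining: d ≤ c ≤ e ≤ a ≤ b < d, which forces d < d — impossible.

Unsatisfiable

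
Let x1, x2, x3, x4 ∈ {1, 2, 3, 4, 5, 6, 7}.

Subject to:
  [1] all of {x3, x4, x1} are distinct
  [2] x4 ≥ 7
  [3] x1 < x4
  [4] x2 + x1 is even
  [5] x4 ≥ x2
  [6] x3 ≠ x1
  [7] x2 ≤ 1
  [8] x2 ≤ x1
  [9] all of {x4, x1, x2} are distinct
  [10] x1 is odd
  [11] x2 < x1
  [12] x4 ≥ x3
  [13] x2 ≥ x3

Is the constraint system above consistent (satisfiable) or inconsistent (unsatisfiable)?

One satisfying assignment is x1 = 5, x2 = 1, x3 = 1, x4 = 7.
For the less obvious constraints — constraint 1: values 1, 7, 5 are distinct; constraint 9: values 7, 5, 1 are distinct — and the others hold by inspection.

Satisfiable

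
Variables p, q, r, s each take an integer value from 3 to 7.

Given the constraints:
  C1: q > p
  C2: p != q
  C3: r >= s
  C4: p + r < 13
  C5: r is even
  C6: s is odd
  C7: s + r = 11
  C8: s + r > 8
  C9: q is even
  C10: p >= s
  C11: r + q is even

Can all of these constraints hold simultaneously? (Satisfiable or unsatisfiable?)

Satisfiable

Try p = 5, q = 6, r = 6, s = 5.
Check constraint 4: p + r = 11; constraint 7: s + r = 11; constraint 8: s + r = 11. The remaining constraints are straightforward to verify.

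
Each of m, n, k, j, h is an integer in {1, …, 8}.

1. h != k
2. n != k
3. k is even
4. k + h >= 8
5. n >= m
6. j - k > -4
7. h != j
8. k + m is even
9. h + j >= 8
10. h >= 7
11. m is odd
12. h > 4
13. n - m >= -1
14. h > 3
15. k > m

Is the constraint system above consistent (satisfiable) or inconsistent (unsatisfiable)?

Unsatisfiable

Constraint 3 makes k even and constraint 11 makes m odd, so k + m must be odd. Constraint 8 says k + m is even — contradiction.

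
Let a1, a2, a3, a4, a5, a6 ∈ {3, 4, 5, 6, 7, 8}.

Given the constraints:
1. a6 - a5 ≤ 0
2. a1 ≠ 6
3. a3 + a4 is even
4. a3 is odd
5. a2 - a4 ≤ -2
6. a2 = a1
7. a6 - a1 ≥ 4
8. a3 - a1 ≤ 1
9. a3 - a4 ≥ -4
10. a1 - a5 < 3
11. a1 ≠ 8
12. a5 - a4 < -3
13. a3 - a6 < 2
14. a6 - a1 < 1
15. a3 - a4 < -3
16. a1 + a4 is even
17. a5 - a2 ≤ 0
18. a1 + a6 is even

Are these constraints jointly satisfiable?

Unsatisfiable

Constraints 1, 5, 7, 8, 9, and 17 give a6 − a1 ≥ 4, a1 − a3 ≥ -1, a3 − a4 ≥ -4, a4 − a2 ≥ 2, a2 − a5 ≥ 0, a5 − a6 ≥ 0.
Adding all 6 inequalities: the left sides telescope to 0, and the right sides sum to 4 + (-1) + (-4) + 2 + 0 + 0 = 1. So 0 ≥ 1, which is false.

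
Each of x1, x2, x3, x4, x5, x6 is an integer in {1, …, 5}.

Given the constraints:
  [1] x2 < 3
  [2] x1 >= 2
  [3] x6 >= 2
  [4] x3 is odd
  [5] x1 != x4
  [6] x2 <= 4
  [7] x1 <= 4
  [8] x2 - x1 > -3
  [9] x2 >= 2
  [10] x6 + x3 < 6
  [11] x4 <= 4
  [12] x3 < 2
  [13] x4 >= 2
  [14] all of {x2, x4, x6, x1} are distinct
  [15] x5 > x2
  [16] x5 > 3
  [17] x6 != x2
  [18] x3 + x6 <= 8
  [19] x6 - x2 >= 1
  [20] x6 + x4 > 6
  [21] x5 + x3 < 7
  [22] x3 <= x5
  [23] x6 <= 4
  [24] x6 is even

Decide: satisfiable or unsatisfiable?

Unsatisfiable

Constraints 2, 3, 6, 7, 9, 11, 13, and 23 confine each of x2, x4, x6, x1 to the 3 values {2, …, 4}.
Constraint 14 requires all 4 of them to be distinct, but only 3 values are available — impossible by the pigeonhole principle.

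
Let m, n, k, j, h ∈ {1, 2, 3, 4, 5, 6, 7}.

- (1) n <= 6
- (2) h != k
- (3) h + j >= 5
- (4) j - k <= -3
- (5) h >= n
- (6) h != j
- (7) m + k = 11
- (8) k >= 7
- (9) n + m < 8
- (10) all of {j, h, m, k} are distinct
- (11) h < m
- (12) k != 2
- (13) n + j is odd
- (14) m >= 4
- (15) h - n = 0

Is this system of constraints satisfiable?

Satisfiable

Setting (m, n, k, j, h) = (4, 2, 7, 3, 2) satisfies everything: constraint 3: h + j = 5; constraint 4: j - k = -4, and the others follow.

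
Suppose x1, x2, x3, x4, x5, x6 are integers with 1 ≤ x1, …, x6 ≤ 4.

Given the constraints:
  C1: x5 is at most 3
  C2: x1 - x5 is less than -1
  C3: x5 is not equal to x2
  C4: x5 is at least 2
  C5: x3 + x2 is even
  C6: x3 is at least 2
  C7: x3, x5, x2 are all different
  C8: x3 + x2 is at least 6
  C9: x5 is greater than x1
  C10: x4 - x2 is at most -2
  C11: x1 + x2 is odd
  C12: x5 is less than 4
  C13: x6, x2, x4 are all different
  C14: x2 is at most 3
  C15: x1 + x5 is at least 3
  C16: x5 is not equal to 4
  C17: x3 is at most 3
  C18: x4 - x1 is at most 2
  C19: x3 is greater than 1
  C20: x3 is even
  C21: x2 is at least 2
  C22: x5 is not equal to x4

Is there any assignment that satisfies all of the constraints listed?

Constraints 1, 4, 6, 14, 17, and 21 confine each of x3, x5, x2 to the 2 values {2, 3}.
Constraint 7 requires all 3 of them to be distinct, but only 2 values are available — impossible by the pigeonhole principle.

Unsatisfiable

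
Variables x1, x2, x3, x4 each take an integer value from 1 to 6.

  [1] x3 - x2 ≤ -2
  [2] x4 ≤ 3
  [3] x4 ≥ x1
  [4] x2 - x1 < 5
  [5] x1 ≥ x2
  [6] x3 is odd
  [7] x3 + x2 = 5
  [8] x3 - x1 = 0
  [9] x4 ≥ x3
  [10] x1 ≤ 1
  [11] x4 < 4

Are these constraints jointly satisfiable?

Unsatisfiable

From constraints 2 and 9: x3 ≤ x4 ≤ 3. From constraints 5 and 10: x2 ≤ x1 ≤ 1. Hence x3 + x2 ≤ 4. But constraint 7 requires x3 + x2 = 5, and 5 > 4. Contradiction.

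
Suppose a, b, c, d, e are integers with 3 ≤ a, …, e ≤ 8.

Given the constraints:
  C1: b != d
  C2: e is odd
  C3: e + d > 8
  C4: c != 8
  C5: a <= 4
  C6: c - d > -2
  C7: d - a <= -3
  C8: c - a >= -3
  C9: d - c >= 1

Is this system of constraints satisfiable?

Constraints 7, 8, and 9 give d − c ≥ 1, c − a ≥ -3, a − d ≥ 3.
Adding all 3 inequalities: the left sides telescope to 0, and the right sides sum to 1 + (-3) + 3 = 1. So 0 ≥ 1, which is false.

Unsatisfiable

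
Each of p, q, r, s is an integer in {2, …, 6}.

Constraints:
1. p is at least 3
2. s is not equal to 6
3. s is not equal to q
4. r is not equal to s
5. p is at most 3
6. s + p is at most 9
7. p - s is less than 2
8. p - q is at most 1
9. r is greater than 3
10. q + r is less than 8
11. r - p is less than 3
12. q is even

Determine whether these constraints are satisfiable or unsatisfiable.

One satisfying assignment is p = 3, q = 2, r = 5, s = 3.
For the less obvious constraints — constraint 6: s + p = 6; constraint 7: p - s = 0 — and the others hold by inspection.

Satisfiable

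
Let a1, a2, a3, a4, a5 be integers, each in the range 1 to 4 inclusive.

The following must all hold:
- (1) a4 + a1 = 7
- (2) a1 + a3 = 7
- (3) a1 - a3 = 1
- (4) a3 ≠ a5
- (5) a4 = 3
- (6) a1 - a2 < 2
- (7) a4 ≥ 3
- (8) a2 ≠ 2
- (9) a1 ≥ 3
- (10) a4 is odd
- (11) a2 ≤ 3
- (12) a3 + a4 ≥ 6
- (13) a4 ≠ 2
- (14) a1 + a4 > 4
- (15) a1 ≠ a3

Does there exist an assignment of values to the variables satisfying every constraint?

Satisfiable

Setting (a1, a2, a3, a4, a5) = (4, 3, 3, 3, 2) satisfies everything: constraint 1: a4 + a1 = 7; constraint 2: a1 + a3 = 7, and the others follow.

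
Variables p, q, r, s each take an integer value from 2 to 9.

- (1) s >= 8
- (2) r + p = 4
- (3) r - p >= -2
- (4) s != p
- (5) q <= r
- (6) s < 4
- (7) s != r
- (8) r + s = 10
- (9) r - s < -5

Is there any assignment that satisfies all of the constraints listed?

Unsatisfiable

From constraint 1: s ≥ 8. From constraint 6: s ≤ 3. But 3 < 8, so no value of s works.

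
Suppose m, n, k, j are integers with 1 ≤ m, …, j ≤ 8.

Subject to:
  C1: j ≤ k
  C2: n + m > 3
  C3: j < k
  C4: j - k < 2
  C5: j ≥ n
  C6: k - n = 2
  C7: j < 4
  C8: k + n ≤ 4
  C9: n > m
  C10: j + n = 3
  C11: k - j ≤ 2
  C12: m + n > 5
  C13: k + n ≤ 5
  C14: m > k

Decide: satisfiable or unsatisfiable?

Unsatisfiable

Constraints 3, 5, 9, and 14 give j < k, k < m, m < n, n ≤ j. Chaining: j < k < m < n ≤ j, which forces j < j — impossible.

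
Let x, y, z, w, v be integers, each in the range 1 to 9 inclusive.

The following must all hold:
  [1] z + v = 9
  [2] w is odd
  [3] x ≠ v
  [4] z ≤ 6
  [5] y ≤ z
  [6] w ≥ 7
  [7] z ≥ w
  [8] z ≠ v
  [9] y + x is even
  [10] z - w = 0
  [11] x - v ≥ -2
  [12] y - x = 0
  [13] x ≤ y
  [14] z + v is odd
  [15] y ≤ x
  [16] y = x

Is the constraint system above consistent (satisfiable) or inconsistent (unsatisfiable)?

Unsatisfiable

From constraint 6: w ≥ 7. From constraints 4 and 7: w ≤ z and z ≤ 6, so w ≤ 6. But 6 < 7, so no value of w works.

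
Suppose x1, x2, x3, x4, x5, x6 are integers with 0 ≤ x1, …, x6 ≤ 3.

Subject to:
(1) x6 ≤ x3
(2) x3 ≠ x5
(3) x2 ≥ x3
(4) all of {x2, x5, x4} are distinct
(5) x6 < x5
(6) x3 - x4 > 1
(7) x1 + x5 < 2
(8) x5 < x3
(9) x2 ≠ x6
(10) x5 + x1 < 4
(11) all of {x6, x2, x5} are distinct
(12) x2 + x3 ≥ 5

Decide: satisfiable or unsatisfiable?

Setting (x1, x2, x3, x4, x5, x6) = (0, 3, 3, 0, 1, 0) satisfies everything: constraint 6: x3 - x4 = 3; constraint 7: x1 + x5 = 1, and the others follow.

Satisfiable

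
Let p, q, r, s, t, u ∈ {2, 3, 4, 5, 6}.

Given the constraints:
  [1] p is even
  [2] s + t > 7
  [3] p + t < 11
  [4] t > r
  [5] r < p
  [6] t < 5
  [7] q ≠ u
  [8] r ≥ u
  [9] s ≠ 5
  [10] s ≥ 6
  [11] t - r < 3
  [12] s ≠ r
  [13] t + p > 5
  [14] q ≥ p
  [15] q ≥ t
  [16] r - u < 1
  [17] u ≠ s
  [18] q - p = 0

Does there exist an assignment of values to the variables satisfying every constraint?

Satisfiable

The assignment p = 4, q = 4, r = 2, s = 6, t = 4, u = 2 works:
  constraint 2 holds since s + t = 10.
  constraint 3 holds since p + t = 8.
  constraint 11 holds since t - r = 2.
The rest check out directly.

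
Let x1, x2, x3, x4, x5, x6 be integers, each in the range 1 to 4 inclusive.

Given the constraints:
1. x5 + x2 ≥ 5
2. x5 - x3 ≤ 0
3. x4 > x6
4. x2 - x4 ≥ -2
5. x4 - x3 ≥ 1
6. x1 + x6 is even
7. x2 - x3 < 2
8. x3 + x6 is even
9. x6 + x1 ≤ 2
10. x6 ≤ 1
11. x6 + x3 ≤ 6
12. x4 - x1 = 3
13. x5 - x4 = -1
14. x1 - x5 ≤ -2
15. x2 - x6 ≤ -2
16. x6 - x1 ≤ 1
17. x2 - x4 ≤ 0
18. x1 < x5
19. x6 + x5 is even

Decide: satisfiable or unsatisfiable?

Unsatisfiable

Constraints 2, 4, 5, 14, 15, and 16 give x6 − x2 ≥ 2, x2 − x4 ≥ -2, x4 − x3 ≥ 1, x3 − x5 ≥ 0, x5 − x1 ≥ 2, x1 − x6 ≥ -1.
Adding all 6 inequalities: the left sides telescope to 0, and the right sides sum to 2 + (-2) + 1 + 0 + 2 + (-1) = 2. So 0 ≥ 2, which is false.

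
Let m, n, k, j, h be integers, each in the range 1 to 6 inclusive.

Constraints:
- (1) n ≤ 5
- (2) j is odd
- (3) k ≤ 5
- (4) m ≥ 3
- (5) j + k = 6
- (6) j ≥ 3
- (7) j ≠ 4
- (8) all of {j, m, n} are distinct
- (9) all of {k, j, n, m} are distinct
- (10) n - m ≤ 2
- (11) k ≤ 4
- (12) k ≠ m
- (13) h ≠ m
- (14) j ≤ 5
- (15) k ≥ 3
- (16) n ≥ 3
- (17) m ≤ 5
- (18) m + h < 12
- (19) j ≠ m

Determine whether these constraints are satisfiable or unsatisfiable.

Unsatisfiable

Constraints 1, 3, 4, 6, 14, 15, 16, and 17 confine each of k, j, n, m to the 3 values {3, …, 5}.
Constraint 9 requires all 4 of them to be distinct, but only 3 values are available — impossible by the pigeonhole principle.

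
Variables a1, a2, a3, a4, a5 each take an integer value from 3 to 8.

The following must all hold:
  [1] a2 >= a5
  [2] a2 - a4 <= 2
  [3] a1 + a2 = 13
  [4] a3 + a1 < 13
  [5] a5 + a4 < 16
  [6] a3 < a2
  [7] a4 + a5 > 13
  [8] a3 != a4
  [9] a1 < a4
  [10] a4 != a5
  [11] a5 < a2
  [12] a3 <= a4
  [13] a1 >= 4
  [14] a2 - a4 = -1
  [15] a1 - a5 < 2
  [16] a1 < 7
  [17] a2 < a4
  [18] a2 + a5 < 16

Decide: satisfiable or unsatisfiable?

Satisfiable

One satisfying assignment is a1 = 6, a2 = 7, a3 = 6, a4 = 8, a5 = 6.
For the less obvious constraints — constraint 2: a2 - a4 = -1; constraint 3: a1 + a2 = 13 — and the others hold by inspection.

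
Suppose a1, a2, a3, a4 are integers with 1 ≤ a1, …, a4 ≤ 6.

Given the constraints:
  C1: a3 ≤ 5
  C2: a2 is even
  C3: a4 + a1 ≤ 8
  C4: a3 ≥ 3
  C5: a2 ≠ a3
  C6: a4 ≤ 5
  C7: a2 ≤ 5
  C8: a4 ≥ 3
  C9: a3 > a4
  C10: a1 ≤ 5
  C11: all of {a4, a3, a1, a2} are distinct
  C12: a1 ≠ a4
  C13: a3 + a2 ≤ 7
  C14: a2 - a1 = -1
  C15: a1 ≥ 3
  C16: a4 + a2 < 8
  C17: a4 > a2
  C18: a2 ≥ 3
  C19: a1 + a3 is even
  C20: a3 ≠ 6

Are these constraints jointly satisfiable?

Unsatisfiable

Constraints 1, 4, 6, 7, 8, 10, 15, and 18 confine each of a4, a3, a1, a2 to the 3 values {3, …, 5}.
Constraint 11 requires all 4 of them to be distinct, but only 3 values are available — impossible by the pigeonhole principle.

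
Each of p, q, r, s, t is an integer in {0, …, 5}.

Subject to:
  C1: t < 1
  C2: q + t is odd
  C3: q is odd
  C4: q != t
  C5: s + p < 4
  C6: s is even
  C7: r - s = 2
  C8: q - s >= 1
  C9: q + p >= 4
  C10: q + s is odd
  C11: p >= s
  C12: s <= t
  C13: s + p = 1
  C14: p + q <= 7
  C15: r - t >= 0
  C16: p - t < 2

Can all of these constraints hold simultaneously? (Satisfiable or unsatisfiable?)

Try p = 1, q = 3, r = 2, s = 0, t = 0.
Check constraint 5: s + p = 1; constraint 7: r - s = 2; constraint 8: q - s = 3. The remaining constraints are straightforward to verify.

Satisfiable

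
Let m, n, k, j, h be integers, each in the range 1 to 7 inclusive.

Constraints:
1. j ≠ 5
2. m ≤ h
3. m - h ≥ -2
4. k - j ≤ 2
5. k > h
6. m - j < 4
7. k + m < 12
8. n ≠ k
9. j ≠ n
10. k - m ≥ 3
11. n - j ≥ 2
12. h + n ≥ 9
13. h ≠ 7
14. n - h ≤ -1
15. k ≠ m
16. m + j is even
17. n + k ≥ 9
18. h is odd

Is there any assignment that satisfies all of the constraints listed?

Unsatisfiable

Constraints 3, 4, 10, 11, and 14 give j − k ≥ -2, k − m ≥ 3, m − h ≥ -2, h − n ≥ 1, n − j ≥ 2.
Adding all 5 inequalities: the left sides telescope to 0, and the right sides sum to (-2) + 3 + (-2) + 1 + 2 = 2. So 0 ≥ 2, which is false.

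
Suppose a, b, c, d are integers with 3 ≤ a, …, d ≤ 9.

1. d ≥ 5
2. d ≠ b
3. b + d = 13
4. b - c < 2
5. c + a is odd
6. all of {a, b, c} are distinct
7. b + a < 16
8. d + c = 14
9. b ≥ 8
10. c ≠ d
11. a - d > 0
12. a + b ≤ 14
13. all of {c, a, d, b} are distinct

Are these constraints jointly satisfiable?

Satisfiable

One satisfying assignment is a = 6, b = 8, c = 9, d = 5.
For the less obvious constraints — constraint 3: b + d = 13; constraint 4: b - c = -1 — and the others hold by inspection.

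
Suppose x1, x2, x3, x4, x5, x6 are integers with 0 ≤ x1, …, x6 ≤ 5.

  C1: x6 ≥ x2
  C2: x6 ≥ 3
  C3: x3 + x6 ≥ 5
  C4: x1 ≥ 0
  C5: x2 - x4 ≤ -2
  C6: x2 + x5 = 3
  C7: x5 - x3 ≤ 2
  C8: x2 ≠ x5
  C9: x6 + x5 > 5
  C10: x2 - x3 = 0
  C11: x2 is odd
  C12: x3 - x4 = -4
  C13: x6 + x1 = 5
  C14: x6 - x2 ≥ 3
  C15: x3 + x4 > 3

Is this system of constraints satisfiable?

Satisfiable

Take x1 = 1, x2 = 1, x3 = 1, x4 = 5, x5 = 2, x6 = 4. Then constraint 3: x3 + x6 = 5; constraint 5: x2 - x4 = -4; constraint 6: x2 + x5 = 3, and every other listed constraint is also met.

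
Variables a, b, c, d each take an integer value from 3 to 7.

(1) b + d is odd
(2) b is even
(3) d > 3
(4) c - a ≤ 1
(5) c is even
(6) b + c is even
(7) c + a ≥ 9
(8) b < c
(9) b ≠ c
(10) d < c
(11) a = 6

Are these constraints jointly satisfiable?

The assignment a = 6, b = 4, c = 6, d = 5 works:
  constraint 1 holds since b + d = 9 is odd.
  constraint 4 holds since c - a = 0.
  constraint 7 holds since c + a = 12.
The rest check out directly.

Satisfiable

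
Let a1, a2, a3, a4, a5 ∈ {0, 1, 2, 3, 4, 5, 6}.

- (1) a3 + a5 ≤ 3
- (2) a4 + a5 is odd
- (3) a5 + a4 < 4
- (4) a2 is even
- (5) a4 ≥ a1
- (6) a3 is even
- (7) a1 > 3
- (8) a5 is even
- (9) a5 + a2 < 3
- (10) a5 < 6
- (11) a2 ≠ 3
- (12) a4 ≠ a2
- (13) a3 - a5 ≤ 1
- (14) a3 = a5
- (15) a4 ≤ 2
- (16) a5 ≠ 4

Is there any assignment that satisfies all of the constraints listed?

From constraint 7: a1 ≥ 4. From constraints 5 and 15: a1 ≤ a4 and a4 ≤ 2, so a1 ≤ 2. But 2 < 4, so no value of a1 works.

Unsatisfiable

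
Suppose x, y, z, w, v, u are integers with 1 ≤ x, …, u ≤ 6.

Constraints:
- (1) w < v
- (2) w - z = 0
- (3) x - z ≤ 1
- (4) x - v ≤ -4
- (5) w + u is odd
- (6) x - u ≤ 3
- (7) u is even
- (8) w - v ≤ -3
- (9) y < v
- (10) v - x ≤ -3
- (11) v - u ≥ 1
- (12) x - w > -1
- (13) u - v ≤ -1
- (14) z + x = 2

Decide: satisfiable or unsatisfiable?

Constraints 6, 10, and 13 give v − u ≥ 1, u − x ≥ -3, x − v ≥ 3.
Adding all 3 inequalities: the left sides telescope to 0, and the right sides sum to 1 + (-3) + 3 = 1. So 0 ≥ 1, which is false.

Unsatisfiable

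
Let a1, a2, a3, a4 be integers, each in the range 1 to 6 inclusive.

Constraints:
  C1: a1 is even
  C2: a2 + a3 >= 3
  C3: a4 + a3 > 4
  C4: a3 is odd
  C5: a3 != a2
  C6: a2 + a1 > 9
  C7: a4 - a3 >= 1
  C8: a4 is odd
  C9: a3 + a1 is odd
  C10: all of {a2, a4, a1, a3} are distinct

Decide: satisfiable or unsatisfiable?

Take a1 = 6, a2 = 4, a3 = 1, a4 = 5. Then constraint 2: a2 + a3 = 5; constraint 3: a4 + a3 = 6; constraint 6: a2 + a1 = 10, and every other listed constraint is also met.

Satisfiable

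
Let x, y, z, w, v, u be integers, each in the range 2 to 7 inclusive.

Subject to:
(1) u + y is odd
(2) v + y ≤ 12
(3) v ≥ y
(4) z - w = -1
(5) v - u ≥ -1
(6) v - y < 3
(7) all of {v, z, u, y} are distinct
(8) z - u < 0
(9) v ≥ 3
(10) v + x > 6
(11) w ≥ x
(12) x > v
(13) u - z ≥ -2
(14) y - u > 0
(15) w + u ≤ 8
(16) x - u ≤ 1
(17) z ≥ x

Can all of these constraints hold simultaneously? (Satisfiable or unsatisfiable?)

Constraints 3, 8, 12, 14, and 17 give z < u, u < y, y ≤ v, v < x, x ≤ z. Chaining: z < u < y ≤ v < x ≤ z, which forces z < z — impossible.

Unsatisfiable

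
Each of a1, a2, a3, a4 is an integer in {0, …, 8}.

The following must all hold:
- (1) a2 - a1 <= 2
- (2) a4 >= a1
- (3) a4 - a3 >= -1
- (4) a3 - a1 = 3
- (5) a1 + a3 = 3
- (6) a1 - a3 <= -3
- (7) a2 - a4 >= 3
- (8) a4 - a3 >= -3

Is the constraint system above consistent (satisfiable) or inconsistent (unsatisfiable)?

Unsatisfiable

Constraints 1, 6, 7, and 8 give a2 − a4 ≥ 3, a4 − a3 ≥ -3, a3 − a1 ≥ 3, a1 − a2 ≥ -2.
Adding all 4 inequalities: the left sides telescope to 0, and the right sides sum to 3 + (-3) + 3 + (-2) = 1. So 0 ≥ 1, which is false.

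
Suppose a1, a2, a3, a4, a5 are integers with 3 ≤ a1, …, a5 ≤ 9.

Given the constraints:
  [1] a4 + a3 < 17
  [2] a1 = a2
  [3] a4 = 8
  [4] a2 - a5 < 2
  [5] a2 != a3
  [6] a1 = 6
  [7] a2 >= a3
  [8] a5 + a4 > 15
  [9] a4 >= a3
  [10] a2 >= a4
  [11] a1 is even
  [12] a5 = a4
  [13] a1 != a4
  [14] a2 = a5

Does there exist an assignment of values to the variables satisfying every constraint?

Constraint 6 fixes a1 = 6 and constraint 3 fixes a4 = 8. Constraints 2, 12, and 14 give a1 = a2 = a5 = a4, so a1 = a4. But 6 ≠ 8 — contradiction.

Unsatisfiable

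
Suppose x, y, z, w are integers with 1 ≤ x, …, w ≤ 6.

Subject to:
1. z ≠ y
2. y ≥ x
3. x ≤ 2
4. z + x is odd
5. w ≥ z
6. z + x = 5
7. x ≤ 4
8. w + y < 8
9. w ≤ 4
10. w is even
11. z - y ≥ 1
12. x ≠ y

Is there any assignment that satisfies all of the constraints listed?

Take x = 1, y = 3, z = 4, w = 4. Then constraint 6: z + x = 5; constraint 8: w + y = 7; constraint 11: z - y = 1, and every other listed constraint is also met.

Satisfiable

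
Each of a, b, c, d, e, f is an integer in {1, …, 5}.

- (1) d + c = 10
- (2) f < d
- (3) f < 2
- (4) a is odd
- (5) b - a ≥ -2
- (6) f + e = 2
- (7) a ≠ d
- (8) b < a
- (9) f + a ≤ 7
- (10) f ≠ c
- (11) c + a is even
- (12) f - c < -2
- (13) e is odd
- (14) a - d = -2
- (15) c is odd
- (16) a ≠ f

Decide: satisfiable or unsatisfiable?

Satisfiable

One satisfying assignment is a = 3, b = 1, c = 5, d = 5, e = 1, f = 1.
For the less obvious constraints — constraint 1: d + c = 10; constraint 5: b - a = -2 — and the others hold by inspection.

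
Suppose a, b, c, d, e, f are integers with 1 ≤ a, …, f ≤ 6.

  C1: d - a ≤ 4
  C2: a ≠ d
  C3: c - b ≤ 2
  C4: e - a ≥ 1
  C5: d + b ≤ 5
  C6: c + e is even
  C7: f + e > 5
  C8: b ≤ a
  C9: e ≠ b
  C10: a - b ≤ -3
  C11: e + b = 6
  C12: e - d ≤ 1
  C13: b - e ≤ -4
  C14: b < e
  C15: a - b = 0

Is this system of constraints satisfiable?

Constraints 1, 10, 12, and 13 give a − d ≥ -4, d − e ≥ -1, e − b ≥ 4, b − a ≥ 3.
Adding all 4 inequalities: the left sides telescope to 0, and the right sides sum to (-4) + (-1) + 4 + 3 = 2. So 0 ≥ 2, which is false.

Unsatisfiable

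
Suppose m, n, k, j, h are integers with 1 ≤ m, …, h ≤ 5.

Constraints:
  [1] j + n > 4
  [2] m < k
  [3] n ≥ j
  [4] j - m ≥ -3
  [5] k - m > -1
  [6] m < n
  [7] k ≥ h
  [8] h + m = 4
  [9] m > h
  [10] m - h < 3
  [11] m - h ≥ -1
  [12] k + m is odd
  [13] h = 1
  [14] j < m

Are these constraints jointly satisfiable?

Satisfiable

Setting (m, n, k, j, h) = (3, 4, 4, 1, 1) satisfies everything: constraint 1: j + n = 5; constraint 4: j - m = -2; constraint 5: k - m = 1, and the others follow.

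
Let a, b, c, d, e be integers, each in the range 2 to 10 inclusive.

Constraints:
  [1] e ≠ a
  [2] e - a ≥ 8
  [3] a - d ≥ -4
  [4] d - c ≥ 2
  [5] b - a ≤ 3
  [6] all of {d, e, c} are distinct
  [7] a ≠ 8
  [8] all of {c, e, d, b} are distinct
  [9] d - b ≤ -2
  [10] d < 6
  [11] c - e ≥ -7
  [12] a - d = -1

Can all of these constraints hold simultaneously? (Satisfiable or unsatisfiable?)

Constraints 2, 4, 5, 9, and 11 give a − b ≥ -3, b − d ≥ 2, d − c ≥ 2, c − e ≥ -7, e − a ≥ 8.
Adding all 5 inequalities: the left sides telescope to 0, and the right sides sum to (-3) + 2 + 2 + (-7) + 8 = 2. So 0 ≥ 2, which is false.

Unsatisfiable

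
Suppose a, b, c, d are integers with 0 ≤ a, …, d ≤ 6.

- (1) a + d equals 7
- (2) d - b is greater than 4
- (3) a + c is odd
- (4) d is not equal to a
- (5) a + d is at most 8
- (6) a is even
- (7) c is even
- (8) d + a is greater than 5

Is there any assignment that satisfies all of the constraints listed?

Unsatisfiable

Constraint 6 makes a even and constraint 7 makes c even, so a + c must be even. Constraint 3 says a + c is odd — contradiction.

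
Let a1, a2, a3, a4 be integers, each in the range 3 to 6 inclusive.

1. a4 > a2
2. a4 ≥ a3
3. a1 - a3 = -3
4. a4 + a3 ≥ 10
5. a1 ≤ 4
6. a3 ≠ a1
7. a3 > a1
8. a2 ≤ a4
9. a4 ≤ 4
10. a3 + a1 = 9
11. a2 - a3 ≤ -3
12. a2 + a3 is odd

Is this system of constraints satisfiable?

Unsatisfiable

From constraints 2 and 9: a3 ≤ a4 ≤ 4. From constraint 5: a1 ≤ 4. Hence a3 + a1 ≤ 8. But constraint 10 requires a3 + a1 = 9, and 9 > 8. Contradiction.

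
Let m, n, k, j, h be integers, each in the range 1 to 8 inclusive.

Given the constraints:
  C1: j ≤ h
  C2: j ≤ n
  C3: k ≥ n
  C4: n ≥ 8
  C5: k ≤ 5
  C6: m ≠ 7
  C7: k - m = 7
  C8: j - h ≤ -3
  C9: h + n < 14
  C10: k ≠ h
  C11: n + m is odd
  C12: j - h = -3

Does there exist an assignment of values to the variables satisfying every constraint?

Unsatisfiable

From constraint 4: n ≥ 8. From constraints 3 and 5: n ≤ k and k ≤ 5, so n ≤ 5. But 5 < 8, so no value of n works.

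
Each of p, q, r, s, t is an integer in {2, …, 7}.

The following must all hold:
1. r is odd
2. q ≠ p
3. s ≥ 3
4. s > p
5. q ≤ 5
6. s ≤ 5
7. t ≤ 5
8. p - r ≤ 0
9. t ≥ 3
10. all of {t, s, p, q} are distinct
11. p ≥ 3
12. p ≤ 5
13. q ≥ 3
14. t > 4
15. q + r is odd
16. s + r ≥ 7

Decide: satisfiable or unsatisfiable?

Unsatisfiable

Constraints 3, 5, 6, 7, 9, 11, 12, and 13 confine each of t, s, p, q to the 3 values {3, …, 5}.
Constraint 10 requires all 4 of them to be distinct, but only 3 values are available — impossible by the pigeonhole principle.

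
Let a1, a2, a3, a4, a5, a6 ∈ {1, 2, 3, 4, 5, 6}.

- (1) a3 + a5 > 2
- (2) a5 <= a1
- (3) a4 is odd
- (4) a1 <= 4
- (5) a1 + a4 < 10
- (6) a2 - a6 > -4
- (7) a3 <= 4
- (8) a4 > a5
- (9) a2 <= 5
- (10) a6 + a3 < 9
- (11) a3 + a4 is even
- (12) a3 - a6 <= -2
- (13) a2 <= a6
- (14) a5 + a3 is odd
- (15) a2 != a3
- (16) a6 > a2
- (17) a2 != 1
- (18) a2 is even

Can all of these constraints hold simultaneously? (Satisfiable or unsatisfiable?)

Setting (a1, a2, a3, a4, a5, a6) = (4, 4, 1, 5, 4, 6) satisfies everything: constraint 1: a3 + a5 = 5; constraint 5: a1 + a4 = 9; constraint 6: a2 - a6 = -2, and the others follow.

Satisfiable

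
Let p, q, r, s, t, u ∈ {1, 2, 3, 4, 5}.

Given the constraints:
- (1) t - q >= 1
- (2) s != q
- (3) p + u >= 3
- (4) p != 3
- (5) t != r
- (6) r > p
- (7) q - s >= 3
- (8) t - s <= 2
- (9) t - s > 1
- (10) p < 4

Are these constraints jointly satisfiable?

Unsatisfiable

Constraints 1, 7, and 8 give s − t ≥ -2, t − q ≥ 1, q − s ≥ 3.
Adding all 3 inequalities: the left sides telescope to 0, and the right sides sum to (-2) + 1 + 3 = 2. So 0 ≥ 2, which is false.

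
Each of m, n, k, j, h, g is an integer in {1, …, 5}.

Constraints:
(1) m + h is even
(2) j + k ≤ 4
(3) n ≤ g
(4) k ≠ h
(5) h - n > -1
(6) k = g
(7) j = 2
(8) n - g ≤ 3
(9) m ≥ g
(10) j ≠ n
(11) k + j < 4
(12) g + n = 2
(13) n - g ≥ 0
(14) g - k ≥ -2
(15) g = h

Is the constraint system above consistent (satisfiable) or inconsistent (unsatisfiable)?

Unsatisfiable

From constraints 6 and 15, k = g = h, so k = h. But constraint 4 says k ≠ h. Contradiction.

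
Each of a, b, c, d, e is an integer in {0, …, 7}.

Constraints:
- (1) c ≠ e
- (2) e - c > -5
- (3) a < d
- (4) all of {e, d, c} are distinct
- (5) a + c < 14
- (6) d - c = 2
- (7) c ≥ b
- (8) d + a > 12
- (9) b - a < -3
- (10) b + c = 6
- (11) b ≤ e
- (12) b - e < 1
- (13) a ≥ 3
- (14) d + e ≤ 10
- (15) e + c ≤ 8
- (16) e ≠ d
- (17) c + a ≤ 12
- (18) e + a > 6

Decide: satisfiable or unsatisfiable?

One satisfying assignment is a = 6, b = 1, c = 5, d = 7, e = 2.
For the less obvious constraints — constraint 2: e - c = -3; constraint 5: a + c = 11 — and the others hold by inspection.

Satisfiable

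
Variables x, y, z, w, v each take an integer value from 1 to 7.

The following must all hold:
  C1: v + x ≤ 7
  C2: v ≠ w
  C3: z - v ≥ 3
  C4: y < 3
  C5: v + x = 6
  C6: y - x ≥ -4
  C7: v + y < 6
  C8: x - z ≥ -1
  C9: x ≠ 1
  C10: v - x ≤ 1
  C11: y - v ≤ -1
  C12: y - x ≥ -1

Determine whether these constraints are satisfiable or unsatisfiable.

Unsatisfiable

Constraints 3, 8, 11, and 12 give x − z ≥ -1, z − v ≥ 3, v − y ≥ 1, y − x ≥ -1.
Adding all 4 inequalities: the left sides telescope to 0, and the right sides sum to (-1) + 3 + 1 + (-1) = 2. So 0 ≥ 2, which is false.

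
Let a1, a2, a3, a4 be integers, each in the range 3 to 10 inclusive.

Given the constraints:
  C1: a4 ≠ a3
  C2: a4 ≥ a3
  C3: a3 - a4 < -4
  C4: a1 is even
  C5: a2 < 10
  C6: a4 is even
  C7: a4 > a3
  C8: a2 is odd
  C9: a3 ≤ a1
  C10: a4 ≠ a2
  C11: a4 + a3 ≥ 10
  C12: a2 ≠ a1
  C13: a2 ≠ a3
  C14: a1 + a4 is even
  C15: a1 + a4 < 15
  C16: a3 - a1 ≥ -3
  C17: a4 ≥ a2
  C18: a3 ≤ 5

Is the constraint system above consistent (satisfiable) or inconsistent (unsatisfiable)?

Try a1 = 6, a2 = 7, a3 = 3, a4 = 8.
Check constraint 3: a3 - a4 = -5; constraint 11: a4 + a3 = 11; constraint 15: a1 + a4 = 14. The remaining constraints are straightforward to verify.

Satisfiable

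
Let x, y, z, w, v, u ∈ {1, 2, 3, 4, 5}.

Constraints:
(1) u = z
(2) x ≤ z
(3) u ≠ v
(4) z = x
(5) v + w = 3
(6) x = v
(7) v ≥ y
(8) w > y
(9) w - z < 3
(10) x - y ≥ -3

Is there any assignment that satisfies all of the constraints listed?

Unsatisfiable

From constraints 1, 4, and 6, u = z = x = v, so u = v. But constraint 3 says u ≠ v. Contradiction.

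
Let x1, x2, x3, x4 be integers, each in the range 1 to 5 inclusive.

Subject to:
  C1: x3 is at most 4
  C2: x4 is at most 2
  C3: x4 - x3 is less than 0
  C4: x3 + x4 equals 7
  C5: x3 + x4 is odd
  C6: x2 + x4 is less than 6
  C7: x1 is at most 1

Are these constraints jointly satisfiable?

From constraint 1: x3 ≤ 4. From constraint 2: x4 ≤ 2. Hence x3 + x4 ≤ 6. But constraint 4 requires x3 + x4 = 7, and 7 > 6. Contradiction.

Unsatisfiable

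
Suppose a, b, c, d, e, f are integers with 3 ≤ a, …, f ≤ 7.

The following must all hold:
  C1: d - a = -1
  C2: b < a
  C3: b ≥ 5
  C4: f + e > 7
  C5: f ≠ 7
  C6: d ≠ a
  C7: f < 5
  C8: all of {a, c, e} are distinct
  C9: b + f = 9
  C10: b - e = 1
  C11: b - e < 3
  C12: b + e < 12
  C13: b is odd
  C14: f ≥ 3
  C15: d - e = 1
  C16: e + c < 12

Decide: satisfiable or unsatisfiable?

Satisfiable

Setting (a, b, c, d, e, f) = (6, 5, 7, 5, 4, 4) satisfies everything: constraint 1: d - a = -1; constraint 4: f + e = 8, and the others follow.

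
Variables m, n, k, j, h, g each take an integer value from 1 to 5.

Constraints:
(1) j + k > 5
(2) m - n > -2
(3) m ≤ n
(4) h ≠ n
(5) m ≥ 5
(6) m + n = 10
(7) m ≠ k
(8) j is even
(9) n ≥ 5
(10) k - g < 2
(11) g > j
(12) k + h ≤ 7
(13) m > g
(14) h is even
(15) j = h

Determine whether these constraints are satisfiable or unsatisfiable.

Satisfiable

Take m = 5, n = 5, k = 4, j = 2, h = 2, g = 4. Then constraint 1: j + k = 6; constraint 2: m - n = 0; constraint 6: m + n = 10, and every other listed constraint is also met.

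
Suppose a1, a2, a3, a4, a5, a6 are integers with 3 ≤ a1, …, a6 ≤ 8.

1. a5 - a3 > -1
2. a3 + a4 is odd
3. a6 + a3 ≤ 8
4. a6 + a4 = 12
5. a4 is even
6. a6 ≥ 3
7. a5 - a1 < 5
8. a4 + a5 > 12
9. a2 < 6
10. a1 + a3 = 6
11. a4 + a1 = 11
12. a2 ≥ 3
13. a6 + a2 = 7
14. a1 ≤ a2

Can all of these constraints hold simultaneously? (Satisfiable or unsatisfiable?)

Take a1 = 3, a2 = 3, a3 = 3, a4 = 8, a5 = 5, a6 = 4. Then constraint 1: a5 - a3 = 2; constraint 3: a6 + a3 = 7; constraint 4: a6 + a4 = 12, and every other listed constraint is also met.

Satisfiable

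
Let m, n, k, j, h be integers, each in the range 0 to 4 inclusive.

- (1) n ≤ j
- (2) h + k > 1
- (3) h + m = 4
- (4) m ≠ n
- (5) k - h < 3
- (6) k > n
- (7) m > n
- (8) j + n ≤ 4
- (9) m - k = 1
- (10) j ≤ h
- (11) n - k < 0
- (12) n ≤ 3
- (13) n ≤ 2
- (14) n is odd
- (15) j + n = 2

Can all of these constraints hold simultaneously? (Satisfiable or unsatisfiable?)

The assignment m = 3, n = 1, k = 2, j = 1, h = 1 works:
  constraint 2 holds since h + k = 3.
  constraint 3 holds since h + m = 4.
The rest check out directly.

Satisfiable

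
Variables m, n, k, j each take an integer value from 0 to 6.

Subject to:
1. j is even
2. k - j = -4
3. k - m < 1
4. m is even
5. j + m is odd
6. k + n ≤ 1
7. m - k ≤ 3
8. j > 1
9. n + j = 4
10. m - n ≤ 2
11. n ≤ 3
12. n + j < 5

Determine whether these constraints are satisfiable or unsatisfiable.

Unsatisfiable

Constraint 1 makes j even and constraint 4 makes m even, so j + m must be even. Constraint 5 says j + m is odd — contradiction.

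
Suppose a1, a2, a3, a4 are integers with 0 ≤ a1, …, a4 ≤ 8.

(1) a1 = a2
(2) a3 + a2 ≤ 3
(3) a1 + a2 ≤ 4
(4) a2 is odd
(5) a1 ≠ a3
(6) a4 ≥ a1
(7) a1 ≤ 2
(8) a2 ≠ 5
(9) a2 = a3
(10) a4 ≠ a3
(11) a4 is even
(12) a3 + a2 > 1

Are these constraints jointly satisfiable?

Unsatisfiable

From constraints 1 and 9, a1 = a2 = a3, so a1 = a3. But constraint 5 says a1 ≠ a3. Contradiction.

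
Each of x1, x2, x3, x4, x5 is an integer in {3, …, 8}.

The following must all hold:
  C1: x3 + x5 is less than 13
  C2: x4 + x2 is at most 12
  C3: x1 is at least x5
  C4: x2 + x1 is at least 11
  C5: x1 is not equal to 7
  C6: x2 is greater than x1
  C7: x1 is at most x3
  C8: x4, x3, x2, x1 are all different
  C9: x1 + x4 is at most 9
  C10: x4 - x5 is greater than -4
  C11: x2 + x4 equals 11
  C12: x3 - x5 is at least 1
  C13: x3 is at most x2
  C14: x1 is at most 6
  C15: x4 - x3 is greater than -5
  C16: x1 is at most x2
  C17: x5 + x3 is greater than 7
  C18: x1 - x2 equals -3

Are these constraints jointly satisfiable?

Satisfiable

One satisfying assignment is x1 = 5, x2 = 8, x3 = 6, x4 = 3, x5 = 4.
For the less obvious constraints — constraint 1: x3 + x5 = 10; constraint 2: x4 + x2 = 11; constraint 4: x2 + x1 = 13 — and the others hold by inspection.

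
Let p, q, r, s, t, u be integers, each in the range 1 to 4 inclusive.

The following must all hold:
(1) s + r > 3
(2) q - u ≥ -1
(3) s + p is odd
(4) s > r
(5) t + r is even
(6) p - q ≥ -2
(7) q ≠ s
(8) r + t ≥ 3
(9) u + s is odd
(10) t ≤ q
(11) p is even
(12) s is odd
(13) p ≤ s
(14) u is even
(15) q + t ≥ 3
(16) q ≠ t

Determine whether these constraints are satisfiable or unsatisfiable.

Take p = 2, q = 4, r = 2, s = 3, t = 2, u = 2. Then constraint 1: s + r = 5; constraint 2: q - u = 2; constraint 6: p - q = -2, and every other listed constraint is also met.

Satisfiable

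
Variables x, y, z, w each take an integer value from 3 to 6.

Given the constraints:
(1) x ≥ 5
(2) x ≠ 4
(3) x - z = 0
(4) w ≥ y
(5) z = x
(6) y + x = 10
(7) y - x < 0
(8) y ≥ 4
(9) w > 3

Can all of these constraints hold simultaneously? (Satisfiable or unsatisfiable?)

Satisfiable

Take x = 6, y = 4, z = 6, w = 5. Then constraint 3: x - z = 0; constraint 6: y + x = 10, and every other listed constraint is also met.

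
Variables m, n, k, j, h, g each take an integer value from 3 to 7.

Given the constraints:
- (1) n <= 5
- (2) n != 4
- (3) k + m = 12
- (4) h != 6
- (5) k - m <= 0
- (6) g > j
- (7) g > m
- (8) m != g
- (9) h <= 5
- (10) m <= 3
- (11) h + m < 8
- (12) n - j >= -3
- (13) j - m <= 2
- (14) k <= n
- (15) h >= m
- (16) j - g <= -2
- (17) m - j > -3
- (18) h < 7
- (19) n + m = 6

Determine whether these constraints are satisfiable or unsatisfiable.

Unsatisfiable

From constraints 1 and 14: k ≤ n ≤ 5. From constraints 9 and 15: m ≤ h ≤ 5. Hence k + m ≤ 10. But constraint 3 requires k + m = 12, and 12 > 10. Contradiction.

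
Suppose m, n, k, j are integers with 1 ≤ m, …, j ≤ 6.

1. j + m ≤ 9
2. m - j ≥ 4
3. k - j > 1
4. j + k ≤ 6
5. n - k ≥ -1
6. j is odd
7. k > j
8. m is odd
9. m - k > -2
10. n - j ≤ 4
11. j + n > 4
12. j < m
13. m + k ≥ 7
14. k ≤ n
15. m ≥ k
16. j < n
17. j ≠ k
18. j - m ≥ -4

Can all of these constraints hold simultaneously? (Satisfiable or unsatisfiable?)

Try m = 5, n = 5, k = 5, j = 1.
Check constraint 1: j + m = 6; constraint 2: m - j = 4. The remaining constraints are straightforward to verify.

Satisfiable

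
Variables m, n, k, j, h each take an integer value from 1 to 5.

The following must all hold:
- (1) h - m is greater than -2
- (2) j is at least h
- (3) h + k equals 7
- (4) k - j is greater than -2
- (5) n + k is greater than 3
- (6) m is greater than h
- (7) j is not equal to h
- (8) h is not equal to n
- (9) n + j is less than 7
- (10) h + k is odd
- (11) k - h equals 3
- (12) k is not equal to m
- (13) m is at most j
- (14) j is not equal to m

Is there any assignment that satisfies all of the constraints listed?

Satisfiable

Setting (m, n, k, j, h) = (3, 1, 5, 4, 2) satisfies everything: constraint 1: h - m = -1; constraint 3: h + k = 7, and the others follow.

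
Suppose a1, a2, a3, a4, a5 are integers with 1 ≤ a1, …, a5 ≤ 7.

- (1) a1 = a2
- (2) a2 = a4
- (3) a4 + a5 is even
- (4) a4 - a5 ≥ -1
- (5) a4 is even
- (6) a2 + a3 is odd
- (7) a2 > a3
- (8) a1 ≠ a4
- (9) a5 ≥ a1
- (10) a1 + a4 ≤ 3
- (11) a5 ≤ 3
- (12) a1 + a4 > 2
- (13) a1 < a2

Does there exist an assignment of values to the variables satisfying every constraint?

From constraints 1 and 2, a1 = a2 = a4, so a1 = a4. But constraint 8 says a1 ≠ a4. Contradiction.

Unsatisfiable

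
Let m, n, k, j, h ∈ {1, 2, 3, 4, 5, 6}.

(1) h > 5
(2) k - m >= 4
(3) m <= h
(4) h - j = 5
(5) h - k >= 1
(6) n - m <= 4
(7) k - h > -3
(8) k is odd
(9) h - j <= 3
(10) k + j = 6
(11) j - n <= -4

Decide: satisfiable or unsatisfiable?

Constraints 2, 5, 6, 9, and 11 give k − m ≥ 4, m − n ≥ -4, n − j ≥ 4, j − h ≥ -3, h − k ≥ 1.
Adding all 5 inequalities: the left sides telescope to 0, and the right sides sum to 4 + (-4) + 4 + (-3) + 1 = 2. So 0 ≥ 2, which is false.

Unsatisfiable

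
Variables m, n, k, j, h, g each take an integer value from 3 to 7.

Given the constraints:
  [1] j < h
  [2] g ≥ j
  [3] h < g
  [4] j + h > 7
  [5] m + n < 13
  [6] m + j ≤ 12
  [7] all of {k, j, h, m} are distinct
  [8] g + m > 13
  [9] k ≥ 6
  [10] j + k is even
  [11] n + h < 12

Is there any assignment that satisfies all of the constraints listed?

Take m = 7, n = 5, k = 6, j = 4, h = 5, g = 7. Then constraint 4: j + h = 9; constraint 5: m + n = 12, and every other listed constraint is also met.

Satisfiable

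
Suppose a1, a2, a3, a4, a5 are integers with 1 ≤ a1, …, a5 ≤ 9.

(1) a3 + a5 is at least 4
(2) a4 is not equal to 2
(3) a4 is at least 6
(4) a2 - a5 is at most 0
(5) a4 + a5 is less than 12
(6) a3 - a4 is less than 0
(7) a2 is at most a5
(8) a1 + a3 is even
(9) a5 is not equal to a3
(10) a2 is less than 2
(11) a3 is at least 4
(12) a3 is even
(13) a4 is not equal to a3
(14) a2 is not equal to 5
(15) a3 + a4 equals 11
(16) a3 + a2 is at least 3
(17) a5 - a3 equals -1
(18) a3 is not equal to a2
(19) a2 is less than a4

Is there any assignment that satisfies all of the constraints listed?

Satisfiable

Try a1 = 4, a2 = 1, a3 = 4, a4 = 7, a5 = 3.
Check constraint 1: a3 + a5 = 7; constraint 4: a2 - a5 = -2; constraint 5: a4 + a5 = 10. The remaining constraints are straightforward to verify.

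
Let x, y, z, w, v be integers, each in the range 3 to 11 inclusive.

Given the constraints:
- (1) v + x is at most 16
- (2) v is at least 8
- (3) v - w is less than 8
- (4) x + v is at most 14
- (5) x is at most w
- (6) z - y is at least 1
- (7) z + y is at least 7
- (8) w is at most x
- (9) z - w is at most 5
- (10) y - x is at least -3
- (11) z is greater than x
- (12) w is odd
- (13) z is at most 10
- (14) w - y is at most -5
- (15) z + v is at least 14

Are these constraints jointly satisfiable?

Unsatisfiable

Constraints 6, 9, and 14 give w − z ≥ -5, z − y ≥ 1, y − w ≥ 5.
Adding all 3 inequalities: the left sides telescope to 0, and the right sides sum to (-5) + 1 + 5 = 1. So 0 ≥ 1, which is false.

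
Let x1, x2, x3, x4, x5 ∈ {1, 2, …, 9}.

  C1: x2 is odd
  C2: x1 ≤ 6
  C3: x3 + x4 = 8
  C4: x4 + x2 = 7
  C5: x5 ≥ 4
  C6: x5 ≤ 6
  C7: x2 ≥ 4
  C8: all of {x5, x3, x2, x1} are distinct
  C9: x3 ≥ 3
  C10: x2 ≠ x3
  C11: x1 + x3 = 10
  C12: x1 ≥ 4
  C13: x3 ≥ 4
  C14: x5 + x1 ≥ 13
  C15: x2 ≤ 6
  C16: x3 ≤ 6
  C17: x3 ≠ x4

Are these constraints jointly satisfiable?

Unsatisfiable

Constraints 2, 5, 6, 7, 12, 13, 15, and 16 confine each of x5, x3, x2, x1 to the 3 values {4, …, 6}.
Constraint 8 requires all 4 of them to be distinct, but only 3 values are available — impossible by the pigeonhole principle.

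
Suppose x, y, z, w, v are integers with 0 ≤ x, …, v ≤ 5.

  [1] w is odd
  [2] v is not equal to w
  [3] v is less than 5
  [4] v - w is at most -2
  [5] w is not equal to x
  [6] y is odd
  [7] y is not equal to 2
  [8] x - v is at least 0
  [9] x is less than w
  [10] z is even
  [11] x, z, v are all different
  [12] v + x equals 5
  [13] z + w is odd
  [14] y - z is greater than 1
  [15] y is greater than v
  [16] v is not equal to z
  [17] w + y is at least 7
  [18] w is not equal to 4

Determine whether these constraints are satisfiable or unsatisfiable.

Satisfiable

One satisfying assignment is x = 3, y = 3, z = 0, w = 5, v = 2.
For the less obvious constraints — constraint 4: v - w = -3; constraint 8: x - v = 1 — and the others hold by inspection.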